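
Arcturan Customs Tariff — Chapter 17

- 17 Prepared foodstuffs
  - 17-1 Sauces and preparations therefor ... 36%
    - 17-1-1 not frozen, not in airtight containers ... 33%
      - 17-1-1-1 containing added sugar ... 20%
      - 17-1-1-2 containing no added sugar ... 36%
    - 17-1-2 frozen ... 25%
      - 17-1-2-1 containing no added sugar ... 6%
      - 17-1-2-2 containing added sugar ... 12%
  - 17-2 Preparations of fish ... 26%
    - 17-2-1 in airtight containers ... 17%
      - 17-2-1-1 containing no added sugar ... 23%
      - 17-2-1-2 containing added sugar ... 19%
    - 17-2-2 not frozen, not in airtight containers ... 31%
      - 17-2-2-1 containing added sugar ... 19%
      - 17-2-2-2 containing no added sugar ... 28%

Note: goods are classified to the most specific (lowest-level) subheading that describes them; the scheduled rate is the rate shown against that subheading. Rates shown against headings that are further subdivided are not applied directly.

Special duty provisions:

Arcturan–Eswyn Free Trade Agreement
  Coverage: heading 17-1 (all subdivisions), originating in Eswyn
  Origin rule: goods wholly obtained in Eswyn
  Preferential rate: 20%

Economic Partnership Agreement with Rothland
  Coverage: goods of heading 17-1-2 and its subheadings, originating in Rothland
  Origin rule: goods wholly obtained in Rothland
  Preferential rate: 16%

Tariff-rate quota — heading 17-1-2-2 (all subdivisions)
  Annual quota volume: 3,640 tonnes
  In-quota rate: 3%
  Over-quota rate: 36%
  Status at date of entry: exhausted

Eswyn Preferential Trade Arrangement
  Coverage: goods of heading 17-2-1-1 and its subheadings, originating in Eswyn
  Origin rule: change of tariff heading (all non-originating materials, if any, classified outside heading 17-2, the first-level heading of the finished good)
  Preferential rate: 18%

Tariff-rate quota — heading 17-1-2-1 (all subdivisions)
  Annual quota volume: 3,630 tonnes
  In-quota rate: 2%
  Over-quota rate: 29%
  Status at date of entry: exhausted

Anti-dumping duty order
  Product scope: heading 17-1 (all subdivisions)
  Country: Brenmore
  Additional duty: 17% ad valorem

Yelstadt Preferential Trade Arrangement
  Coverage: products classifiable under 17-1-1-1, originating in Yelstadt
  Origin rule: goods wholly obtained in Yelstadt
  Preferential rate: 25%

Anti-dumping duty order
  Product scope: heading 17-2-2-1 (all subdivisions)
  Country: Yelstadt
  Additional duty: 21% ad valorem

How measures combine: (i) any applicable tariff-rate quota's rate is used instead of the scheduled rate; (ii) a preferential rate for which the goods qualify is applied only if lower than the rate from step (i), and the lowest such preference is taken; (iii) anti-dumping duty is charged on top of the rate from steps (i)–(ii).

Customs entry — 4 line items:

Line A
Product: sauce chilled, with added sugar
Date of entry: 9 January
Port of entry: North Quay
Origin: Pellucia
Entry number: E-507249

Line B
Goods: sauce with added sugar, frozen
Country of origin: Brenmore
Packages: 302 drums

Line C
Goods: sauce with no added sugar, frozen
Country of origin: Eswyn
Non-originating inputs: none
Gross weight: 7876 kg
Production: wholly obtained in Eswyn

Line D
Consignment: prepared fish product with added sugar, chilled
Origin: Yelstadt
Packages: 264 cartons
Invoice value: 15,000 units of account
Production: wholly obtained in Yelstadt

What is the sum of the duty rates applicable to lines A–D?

133%

Line A: sauce → 17-1; chilled → 17-1-1; with added sugar → 17-1-1-1. Scheduled 20%. No special measure applies. → 20%.
Line B: sauce → 17-1; frozen → 17-1-2; with added sugar → 17-1-2-2. Scheduled 12%. quota on 17-1-2-2 exhausted → over-quota 36%; anti-dumping (Brenmore, 17-1): +17%; total 36% + 17% = 53%. → 53%.
Line C: sauce → 17-1; frozen → 17-1-2; with no added sugar → 17-1-2-1. Scheduled 6%. quota on 17-1-2-1 exhausted → over-quota 29%; Eswyn agreement on 17-1: wholly obtained → 20% available; Eswyn agreement on 17-2-1-1: 17-1-2-1 not covered; preferential 20%. → 20%.
Line D: prepared fish product → 17-2; chilled → 17-2-2; with added sugar → 17-2-2-1. Scheduled 19%. Yelstadt agreement on 17-1-1-1: 17-2-2-1 not covered; anti-dumping (Yelstadt, 17-2-2-1): +21%; total 19% + 21% = 40%. → 40%.
Sum: 20% + 53% + 20% + 40% = 133%.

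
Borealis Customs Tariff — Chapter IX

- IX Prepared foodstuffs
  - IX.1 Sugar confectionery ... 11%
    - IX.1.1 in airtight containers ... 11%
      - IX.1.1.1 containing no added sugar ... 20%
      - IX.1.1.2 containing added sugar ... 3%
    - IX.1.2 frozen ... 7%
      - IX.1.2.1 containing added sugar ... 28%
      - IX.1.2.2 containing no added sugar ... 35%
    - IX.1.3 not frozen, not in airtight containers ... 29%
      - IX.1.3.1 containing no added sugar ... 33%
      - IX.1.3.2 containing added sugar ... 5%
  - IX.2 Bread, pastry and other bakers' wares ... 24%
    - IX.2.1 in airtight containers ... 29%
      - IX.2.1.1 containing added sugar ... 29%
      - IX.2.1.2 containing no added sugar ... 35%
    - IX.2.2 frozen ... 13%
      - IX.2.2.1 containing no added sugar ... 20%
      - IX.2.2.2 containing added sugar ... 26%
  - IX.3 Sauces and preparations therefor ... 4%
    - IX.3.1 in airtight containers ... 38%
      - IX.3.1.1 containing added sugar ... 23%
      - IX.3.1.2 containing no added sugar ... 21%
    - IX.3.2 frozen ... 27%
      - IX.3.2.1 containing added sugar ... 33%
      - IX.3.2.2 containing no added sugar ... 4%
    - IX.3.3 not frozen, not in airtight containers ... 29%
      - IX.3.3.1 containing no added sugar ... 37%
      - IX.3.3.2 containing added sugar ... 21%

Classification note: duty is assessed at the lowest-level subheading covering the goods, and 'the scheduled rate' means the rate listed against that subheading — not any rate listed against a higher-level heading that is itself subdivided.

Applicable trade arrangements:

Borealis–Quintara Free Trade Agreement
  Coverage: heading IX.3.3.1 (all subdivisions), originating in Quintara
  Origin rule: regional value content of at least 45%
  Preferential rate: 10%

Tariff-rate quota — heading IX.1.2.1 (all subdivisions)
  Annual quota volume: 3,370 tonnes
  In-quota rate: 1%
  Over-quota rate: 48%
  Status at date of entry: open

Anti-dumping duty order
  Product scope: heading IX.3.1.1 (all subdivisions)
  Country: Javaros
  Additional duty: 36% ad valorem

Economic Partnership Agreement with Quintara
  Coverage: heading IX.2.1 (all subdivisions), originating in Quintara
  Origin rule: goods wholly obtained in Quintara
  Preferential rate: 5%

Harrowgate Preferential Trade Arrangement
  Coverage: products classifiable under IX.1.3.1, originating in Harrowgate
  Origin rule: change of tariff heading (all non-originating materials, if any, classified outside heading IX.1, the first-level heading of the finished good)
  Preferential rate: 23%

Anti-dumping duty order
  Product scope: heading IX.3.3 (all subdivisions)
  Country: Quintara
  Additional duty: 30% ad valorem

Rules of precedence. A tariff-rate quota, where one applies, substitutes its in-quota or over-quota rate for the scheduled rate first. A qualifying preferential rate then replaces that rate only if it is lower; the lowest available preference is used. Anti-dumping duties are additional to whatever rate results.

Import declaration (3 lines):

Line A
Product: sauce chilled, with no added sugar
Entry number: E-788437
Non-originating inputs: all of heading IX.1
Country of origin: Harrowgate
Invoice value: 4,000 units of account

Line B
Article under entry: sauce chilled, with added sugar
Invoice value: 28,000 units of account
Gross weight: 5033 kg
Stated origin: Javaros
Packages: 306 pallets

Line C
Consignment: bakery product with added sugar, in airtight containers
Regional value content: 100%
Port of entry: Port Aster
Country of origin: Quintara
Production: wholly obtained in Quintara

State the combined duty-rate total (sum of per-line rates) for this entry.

63%

Line A: sauce → IX.3; chilled → IX.3.3; with no added sugar → IX.3.3.1. Scheduled 37%. Harrowgate agreement on IX.1.3.1: IX.3.3.1 not covered. → 37%.
Line B: sauce → IX.3; chilled → IX.3.3; with added sugar → IX.3.3.2. Scheduled 21%. No special measure applies. → 21%.
Line C: bakery product → IX.2; in airtight containers → IX.2.1; with added sugar → IX.2.1.1. Scheduled 29%. Quintara agreement on IX.3.3.1: IX.2.1.1 not covered; Quintara agreement on IX.2.1: wholly obtained → 5% available; preferential 5%. → 5%.
Sum: 37% + 21% + 5% = 63%.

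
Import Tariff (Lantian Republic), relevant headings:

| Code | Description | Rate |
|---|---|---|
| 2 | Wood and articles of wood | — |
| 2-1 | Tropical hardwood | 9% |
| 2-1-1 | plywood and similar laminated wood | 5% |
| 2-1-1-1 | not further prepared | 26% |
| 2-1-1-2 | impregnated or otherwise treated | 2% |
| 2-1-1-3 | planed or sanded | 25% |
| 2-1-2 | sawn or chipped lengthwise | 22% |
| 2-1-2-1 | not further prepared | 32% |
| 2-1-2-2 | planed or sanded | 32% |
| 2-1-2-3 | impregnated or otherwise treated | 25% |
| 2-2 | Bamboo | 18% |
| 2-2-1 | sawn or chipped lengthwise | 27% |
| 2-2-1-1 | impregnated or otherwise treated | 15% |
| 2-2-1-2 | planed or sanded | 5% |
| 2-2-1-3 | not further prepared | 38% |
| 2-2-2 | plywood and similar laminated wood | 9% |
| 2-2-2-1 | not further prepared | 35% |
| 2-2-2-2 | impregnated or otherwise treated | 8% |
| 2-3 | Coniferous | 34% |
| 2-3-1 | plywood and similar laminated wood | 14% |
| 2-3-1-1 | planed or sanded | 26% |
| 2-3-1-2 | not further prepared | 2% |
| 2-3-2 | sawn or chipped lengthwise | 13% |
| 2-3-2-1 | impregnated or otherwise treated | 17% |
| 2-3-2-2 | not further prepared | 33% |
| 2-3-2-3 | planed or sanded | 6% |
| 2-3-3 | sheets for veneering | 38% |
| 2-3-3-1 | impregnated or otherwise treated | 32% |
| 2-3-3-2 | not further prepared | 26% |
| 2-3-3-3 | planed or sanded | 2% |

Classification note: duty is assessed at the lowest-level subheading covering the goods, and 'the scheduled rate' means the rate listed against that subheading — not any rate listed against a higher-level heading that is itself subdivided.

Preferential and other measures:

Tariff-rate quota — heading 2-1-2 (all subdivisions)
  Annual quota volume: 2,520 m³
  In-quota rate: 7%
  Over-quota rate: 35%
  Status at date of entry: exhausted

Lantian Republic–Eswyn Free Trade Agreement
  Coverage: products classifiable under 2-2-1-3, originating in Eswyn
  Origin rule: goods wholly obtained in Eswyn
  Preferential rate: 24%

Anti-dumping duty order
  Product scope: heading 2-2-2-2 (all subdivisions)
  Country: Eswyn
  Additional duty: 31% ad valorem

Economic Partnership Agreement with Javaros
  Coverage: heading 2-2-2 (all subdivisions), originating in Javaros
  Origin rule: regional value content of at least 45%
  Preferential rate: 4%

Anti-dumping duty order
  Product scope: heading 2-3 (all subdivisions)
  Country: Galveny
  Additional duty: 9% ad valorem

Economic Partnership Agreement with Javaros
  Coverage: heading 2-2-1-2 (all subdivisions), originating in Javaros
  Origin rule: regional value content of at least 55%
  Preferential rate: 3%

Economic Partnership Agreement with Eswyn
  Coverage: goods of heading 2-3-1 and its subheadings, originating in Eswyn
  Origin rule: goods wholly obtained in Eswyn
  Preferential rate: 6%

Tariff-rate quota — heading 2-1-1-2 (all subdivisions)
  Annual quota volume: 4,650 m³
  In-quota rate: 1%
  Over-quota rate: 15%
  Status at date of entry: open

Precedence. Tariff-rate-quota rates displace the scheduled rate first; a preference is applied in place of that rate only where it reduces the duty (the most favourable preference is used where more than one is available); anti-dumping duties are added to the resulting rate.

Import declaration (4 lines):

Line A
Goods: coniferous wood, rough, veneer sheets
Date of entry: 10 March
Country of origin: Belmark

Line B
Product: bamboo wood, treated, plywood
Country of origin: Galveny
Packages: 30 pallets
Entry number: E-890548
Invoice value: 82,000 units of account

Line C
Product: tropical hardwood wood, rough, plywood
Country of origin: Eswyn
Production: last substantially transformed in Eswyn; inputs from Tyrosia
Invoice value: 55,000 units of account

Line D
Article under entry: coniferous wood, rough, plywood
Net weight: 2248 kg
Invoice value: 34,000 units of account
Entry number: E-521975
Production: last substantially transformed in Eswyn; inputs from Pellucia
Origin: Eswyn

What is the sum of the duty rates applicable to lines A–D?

Line A: coniferous → 2-3; veneer sheets → 2-3-3; rough → 2-3-3-2. Scheduled 26%. No special measure applies. → 26%.
Line B: bamboo → 2-2; plywood → 2-2-2; treated → 2-2-2-2. Scheduled 8%. No special measure applies. → 8%.
Line C: tropical hardwood → 2-1; plywood → 2-1-1; rough → 2-1-1-1. Scheduled 26%. Eswyn agreement on 2-2-1-3: 2-1-1-1 not covered; Eswyn agreement on 2-3-1: 2-1-1-1 not covered. → 26%.
Line D: coniferous → 2-3; plywood → 2-3-1; rough → 2-3-1-2. Scheduled 2%. Eswyn agreement on 2-2-1-3: 2-3-1-2 not covered; Eswyn agreement on 2-3-1: not wholly obtained. → 2%.
Sum: 26% + 8% + 26% + 2% = 62%.

62%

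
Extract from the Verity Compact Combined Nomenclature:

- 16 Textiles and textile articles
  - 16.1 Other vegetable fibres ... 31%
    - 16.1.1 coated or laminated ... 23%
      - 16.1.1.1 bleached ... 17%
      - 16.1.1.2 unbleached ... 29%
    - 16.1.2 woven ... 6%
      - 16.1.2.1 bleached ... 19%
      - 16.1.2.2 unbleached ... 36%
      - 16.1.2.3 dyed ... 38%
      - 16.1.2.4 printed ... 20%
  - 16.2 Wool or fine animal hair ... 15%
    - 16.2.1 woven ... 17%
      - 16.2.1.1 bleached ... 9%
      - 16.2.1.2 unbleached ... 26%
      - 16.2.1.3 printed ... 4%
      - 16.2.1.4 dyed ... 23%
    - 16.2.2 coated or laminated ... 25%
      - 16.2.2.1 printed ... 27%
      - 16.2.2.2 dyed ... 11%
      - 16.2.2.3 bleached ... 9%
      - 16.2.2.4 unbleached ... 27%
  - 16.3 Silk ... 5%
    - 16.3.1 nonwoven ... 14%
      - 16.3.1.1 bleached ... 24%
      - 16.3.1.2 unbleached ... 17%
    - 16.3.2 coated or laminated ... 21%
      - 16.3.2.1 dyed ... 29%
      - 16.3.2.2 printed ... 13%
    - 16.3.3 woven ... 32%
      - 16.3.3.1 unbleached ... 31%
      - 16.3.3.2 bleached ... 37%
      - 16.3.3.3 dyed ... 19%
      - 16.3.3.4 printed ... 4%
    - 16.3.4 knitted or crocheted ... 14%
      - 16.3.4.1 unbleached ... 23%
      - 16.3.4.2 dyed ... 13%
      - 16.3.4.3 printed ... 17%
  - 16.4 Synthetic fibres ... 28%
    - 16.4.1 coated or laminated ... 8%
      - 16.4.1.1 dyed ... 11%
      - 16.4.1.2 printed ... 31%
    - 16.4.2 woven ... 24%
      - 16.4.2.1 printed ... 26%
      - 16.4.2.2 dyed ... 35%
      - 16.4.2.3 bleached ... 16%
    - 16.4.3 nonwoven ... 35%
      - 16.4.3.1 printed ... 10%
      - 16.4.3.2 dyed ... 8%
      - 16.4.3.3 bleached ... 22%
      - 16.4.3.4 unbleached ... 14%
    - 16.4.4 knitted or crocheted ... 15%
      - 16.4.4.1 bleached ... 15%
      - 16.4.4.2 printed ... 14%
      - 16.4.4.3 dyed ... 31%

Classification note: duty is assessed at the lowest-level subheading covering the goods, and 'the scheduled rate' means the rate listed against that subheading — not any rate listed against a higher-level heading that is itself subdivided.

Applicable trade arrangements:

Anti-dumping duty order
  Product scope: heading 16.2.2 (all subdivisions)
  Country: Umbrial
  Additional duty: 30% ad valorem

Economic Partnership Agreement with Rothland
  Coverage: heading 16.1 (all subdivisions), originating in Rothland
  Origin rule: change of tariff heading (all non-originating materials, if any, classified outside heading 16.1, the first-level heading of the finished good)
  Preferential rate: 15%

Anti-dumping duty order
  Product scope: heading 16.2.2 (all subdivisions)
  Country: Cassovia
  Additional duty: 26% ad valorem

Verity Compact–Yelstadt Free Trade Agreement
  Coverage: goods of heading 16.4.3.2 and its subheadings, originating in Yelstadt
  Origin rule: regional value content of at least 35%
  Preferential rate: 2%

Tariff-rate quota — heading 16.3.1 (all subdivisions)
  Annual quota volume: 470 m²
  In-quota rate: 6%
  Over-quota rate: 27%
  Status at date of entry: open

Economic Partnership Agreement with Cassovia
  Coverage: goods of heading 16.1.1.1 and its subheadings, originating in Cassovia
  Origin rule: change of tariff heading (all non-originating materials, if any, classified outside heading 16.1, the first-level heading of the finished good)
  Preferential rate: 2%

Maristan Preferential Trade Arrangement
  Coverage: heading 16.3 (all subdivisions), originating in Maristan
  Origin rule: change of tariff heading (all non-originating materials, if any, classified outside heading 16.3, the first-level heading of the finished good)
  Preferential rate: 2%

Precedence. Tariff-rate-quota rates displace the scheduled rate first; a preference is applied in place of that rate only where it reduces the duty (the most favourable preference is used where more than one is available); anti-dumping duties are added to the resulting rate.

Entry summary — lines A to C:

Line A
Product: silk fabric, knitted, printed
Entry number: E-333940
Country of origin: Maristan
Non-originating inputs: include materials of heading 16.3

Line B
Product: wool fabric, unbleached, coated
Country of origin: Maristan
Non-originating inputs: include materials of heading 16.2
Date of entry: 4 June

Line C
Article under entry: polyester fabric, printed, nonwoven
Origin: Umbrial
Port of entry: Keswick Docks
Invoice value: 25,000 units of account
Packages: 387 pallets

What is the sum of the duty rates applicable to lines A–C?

Line A: silk → 16.3; knitted → 16.3.4; printed → 16.3.4.3. Scheduled 17%. Maristan agreement on 16.3: CTH not met. → 17%.
Line B: wool → 16.2; coated → 16.2.2; unbleached → 16.2.2.4. Scheduled 27%. Maristan agreement on 16.3: 16.2.2.4 not covered. → 27%.
Line C: polyester → 16.4; nonwoven → 16.4.3; printed → 16.4.3.1. Scheduled 10%. No special measure applies. → 10%.
Sum: 17% + 27% + 10% = 54%.

54%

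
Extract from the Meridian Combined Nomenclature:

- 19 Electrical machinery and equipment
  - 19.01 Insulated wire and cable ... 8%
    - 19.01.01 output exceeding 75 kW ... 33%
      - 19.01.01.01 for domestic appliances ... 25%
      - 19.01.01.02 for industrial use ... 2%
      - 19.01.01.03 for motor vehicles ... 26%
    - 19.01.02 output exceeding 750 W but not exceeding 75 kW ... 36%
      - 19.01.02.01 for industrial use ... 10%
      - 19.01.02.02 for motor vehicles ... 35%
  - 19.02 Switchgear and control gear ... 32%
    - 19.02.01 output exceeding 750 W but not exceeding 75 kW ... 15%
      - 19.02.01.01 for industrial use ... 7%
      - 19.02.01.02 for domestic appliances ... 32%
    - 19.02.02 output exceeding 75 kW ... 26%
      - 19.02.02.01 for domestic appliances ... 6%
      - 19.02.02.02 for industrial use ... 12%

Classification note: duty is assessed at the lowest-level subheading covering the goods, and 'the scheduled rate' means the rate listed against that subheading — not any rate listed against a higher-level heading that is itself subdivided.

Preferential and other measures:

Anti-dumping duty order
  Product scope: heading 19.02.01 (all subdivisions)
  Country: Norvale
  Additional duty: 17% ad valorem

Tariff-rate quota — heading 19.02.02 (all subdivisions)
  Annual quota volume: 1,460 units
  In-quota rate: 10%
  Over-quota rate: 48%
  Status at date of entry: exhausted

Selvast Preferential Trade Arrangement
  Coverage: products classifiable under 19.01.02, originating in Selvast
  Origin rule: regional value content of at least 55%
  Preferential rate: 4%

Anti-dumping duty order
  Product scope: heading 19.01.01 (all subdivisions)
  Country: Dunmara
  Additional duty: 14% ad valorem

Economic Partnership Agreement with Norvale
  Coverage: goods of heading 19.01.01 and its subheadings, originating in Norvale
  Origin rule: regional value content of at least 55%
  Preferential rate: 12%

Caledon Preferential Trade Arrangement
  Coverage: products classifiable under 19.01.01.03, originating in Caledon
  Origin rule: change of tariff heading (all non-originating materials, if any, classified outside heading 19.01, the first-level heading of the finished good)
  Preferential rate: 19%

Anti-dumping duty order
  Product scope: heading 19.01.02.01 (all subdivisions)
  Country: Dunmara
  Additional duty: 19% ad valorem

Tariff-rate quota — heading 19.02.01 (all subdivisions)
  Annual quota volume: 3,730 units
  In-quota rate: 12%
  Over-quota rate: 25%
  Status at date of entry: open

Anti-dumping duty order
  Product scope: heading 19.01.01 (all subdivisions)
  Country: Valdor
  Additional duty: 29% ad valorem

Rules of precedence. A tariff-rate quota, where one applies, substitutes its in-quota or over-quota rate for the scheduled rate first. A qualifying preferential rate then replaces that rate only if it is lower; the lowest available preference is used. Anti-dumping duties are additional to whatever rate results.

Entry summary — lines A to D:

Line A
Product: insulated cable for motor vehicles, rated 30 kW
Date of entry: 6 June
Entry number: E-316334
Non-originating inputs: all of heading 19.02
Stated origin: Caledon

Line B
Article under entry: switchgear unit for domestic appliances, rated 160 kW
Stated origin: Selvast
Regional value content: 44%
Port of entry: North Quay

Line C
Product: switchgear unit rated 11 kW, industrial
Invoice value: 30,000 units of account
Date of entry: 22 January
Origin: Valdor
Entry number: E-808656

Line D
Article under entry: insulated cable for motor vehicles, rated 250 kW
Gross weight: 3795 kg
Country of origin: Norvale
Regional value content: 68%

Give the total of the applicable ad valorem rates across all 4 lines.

107%

Line A: insulated cable → 19.01; rated 30 kW → 19.01.02; for motor vehicles → 19.01.02.02. Scheduled 35%. Caledon agreement on 19.01.01.03: 19.01.02.02 not covered. → 35%.
Line B: switchgear unit → 19.02; rated 160 kW → 19.02.02; for domestic appliances → 19.02.02.01. Scheduled 6%. quota on 19.02.02 exhausted → over-quota 48%; Selvast agreement on 19.01.02: 19.02.02.01 not covered. → 48%.
Line C: switchgear unit → 19.02; rated 11 kW → 19.02.01; industrial → 19.02.01.01. Scheduled 7%. quota on 19.02.01 open → in-quota 12%. → 12%.
Line D: insulated cable → 19.01; rated 250 kW → 19.01.01; for motor vehicles → 19.01.01.03. Scheduled 26%. Norvale agreement on 19.01.01: RVC ≥ 55% → 12% available; preferential 12%. → 12%.
Sum: 35% + 48% + 12% + 12% = 107%.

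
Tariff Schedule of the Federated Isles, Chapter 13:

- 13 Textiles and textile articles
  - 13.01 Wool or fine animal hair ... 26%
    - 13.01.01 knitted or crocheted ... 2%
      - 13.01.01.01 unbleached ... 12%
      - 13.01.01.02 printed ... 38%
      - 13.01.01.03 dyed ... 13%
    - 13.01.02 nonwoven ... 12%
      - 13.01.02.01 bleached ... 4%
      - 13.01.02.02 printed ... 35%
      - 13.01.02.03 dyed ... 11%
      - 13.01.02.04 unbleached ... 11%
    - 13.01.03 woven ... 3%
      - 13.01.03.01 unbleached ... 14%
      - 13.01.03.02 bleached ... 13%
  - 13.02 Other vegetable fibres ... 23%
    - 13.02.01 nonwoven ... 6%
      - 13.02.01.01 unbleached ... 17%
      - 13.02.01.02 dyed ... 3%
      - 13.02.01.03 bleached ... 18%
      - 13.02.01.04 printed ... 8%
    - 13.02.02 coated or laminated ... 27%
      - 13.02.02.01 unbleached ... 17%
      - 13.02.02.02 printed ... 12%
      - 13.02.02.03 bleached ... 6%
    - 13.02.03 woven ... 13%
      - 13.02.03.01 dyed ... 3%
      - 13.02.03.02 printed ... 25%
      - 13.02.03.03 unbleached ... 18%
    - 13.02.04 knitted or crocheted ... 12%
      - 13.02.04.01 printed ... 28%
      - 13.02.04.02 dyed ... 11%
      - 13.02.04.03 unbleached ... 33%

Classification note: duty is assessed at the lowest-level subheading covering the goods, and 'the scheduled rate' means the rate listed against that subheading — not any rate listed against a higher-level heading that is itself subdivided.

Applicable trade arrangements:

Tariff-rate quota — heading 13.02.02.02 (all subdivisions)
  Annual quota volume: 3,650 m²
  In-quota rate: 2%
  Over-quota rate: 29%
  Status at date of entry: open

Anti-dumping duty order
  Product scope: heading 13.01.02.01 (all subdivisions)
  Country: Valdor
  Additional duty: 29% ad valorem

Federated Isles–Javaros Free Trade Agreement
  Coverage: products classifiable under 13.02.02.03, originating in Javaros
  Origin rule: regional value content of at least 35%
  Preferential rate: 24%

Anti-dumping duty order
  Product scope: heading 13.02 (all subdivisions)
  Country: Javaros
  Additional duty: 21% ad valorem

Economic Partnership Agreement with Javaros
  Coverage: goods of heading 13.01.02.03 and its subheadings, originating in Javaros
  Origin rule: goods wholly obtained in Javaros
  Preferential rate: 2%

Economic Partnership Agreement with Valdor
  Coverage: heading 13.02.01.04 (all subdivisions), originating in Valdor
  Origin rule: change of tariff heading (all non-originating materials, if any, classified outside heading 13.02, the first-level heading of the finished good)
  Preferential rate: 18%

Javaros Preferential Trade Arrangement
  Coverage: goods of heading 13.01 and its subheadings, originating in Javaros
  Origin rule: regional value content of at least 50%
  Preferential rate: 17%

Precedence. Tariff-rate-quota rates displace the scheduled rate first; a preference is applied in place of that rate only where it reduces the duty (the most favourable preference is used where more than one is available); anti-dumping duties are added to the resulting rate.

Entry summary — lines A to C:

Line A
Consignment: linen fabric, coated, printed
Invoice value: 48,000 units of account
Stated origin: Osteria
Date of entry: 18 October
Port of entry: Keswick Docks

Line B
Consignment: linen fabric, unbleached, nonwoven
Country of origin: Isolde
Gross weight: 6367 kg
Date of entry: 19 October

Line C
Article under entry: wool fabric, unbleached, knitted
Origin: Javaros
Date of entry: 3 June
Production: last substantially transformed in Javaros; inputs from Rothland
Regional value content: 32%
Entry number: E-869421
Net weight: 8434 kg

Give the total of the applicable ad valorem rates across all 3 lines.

Line A: linen → 13.02; coated → 13.02.02; printed → 13.02.02.02. Scheduled 12%. quota on 13.02.02.02 open → in-quota 2%. → 2%.
Line B: linen → 13.02; nonwoven → 13.02.01; unbleached → 13.02.01.01. Scheduled 17%. No special measure applies. → 17%.
Line C: wool → 13.01; knitted → 13.01.01; unbleached → 13.01.01.01. Scheduled 12%. Javaros agreement on 13.02.02.03: 13.01.01.01 not covered; Javaros agreement on 13.01.02.03: 13.01.01.01 not covered; Javaros agreement on 13.01: RVC < 50%. → 12%.
Sum: 2% + 17% + 12% = 31%.

31%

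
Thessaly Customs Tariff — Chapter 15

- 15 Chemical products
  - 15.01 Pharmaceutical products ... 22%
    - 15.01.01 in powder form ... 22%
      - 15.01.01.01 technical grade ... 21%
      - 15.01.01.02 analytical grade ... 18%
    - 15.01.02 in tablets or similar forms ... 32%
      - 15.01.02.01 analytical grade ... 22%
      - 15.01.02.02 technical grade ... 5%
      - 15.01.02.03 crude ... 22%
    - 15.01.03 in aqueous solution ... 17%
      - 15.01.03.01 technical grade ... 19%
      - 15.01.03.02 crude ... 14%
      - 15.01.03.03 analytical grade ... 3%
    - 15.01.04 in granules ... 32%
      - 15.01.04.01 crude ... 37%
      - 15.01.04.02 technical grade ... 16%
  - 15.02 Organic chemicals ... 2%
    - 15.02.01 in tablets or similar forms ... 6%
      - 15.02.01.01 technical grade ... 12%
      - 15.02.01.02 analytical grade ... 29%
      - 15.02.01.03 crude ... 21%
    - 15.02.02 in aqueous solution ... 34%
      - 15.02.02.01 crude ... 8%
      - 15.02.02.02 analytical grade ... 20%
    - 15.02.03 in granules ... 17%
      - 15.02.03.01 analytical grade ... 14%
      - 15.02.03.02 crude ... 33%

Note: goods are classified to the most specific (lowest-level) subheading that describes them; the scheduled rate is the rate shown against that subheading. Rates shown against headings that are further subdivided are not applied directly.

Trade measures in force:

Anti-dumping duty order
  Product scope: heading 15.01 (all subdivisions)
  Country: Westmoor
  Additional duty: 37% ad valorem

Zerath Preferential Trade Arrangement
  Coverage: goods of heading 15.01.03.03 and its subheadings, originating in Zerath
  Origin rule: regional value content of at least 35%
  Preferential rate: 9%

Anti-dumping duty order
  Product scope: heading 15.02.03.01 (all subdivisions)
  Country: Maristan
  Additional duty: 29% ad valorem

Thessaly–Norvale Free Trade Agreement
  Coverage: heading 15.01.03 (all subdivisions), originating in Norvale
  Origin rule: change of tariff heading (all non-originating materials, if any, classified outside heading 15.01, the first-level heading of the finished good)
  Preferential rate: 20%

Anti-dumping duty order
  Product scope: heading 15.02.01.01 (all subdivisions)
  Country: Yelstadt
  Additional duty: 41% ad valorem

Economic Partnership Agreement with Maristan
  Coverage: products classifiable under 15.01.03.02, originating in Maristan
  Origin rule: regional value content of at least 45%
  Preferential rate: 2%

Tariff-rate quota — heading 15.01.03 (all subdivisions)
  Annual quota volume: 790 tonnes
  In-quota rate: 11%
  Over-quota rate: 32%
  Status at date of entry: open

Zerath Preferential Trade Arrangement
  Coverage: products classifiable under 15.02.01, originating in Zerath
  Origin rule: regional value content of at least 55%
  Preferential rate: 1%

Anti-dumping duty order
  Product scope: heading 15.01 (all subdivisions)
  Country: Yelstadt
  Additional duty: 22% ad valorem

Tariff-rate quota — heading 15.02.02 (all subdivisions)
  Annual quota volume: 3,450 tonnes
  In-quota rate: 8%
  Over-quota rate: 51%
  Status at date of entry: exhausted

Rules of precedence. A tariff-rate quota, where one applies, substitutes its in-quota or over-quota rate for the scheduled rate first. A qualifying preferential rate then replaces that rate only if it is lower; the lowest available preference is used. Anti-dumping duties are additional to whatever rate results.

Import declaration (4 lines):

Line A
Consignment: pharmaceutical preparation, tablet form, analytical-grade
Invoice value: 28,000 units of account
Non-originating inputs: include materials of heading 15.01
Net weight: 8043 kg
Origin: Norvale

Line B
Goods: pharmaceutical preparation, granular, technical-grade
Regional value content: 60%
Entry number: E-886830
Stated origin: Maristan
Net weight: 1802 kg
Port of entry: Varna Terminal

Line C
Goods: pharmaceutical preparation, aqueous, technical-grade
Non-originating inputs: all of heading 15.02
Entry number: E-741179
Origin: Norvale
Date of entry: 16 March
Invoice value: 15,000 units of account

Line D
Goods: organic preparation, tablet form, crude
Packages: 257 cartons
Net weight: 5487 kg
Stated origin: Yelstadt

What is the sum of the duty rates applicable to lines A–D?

70%

Line A: pharmaceutical → 15.01; tablet form → 15.01.02; analytical-grade → 15.01.02.01. Scheduled 22%. Norvale agreement on 15.01.03: 15.01.02.01 not covered. → 22%.
Line B: pharmaceutical → 15.01; granular → 15.01.04; technical-grade → 15.01.04.02. Scheduled 16%. Maristan agreement on 15.01.03.02: 15.01.04.02 not covered. → 16%.
Line C: pharmaceutical → 15.01; aqueous → 15.01.03; technical-grade → 15.01.03.01. Scheduled 19%. quota on 15.01.03 open → in-quota 11%; Norvale agreement on 15.01.03: CTH met → 20% available; preference 20% not lower than 11% → no reduction. → 11%.
Line D: organic → 15.02; tablet form → 15.02.01; crude → 15.02.01.03. Scheduled 21%. No special measure applies. → 21%.
Sum: 22% + 16% + 11% + 21% = 70%.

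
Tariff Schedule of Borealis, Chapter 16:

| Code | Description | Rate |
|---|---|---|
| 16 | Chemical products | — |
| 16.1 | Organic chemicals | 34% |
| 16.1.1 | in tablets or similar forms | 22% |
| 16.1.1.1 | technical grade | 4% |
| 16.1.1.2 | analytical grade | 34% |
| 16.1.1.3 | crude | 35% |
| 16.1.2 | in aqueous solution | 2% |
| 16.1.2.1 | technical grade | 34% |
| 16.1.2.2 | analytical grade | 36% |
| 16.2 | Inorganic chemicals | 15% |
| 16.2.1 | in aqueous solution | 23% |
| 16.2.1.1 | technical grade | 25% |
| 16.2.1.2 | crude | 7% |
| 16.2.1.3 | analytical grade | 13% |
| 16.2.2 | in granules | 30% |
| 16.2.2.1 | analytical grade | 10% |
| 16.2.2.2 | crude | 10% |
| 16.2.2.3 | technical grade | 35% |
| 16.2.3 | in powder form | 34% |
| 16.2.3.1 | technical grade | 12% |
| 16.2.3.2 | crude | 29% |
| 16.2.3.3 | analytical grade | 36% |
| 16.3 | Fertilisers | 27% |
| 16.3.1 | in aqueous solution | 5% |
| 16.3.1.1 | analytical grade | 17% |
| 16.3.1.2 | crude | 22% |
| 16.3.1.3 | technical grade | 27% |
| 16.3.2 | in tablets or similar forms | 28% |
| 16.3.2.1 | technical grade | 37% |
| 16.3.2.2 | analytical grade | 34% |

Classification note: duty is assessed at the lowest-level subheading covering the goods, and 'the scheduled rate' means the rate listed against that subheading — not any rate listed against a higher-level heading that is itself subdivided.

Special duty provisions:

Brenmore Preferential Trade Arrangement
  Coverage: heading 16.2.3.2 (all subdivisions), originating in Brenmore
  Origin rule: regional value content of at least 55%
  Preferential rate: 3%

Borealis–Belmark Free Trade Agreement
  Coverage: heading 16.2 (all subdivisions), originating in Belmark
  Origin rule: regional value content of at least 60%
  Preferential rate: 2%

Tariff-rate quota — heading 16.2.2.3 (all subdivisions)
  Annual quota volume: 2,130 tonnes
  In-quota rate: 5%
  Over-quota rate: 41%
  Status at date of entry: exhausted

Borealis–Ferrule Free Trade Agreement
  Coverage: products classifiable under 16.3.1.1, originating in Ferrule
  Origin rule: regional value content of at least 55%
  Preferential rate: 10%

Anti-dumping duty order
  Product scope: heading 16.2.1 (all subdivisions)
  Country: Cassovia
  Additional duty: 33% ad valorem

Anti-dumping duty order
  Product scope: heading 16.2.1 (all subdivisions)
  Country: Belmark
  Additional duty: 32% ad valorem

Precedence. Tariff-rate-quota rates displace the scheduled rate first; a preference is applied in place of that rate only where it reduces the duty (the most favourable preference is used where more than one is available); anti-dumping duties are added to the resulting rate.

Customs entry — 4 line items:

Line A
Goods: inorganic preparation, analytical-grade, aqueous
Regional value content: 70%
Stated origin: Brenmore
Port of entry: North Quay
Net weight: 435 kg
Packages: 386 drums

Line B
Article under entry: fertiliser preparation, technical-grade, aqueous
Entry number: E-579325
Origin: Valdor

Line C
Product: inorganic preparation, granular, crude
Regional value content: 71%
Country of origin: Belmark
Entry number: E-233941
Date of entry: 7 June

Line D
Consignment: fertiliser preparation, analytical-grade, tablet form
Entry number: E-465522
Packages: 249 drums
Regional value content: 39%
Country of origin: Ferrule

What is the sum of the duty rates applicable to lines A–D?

76%

Line A: inorganic → 16.2; aqueous → 16.2.1; analytical-grade → 16.2.1.3. Scheduled 13%. Brenmore agreement on 16.2.3.2: 16.2.1.3 not covered. → 13%.
Line B: fertiliser → 16.3; aqueous → 16.3.1; technical-grade → 16.3.1.3. Scheduled 27%. No special measure applies. → 27%.
Line C: inorganic → 16.2; granular → 16.2.2; crude → 16.2.2.2. Scheduled 10%. Belmark agreement on 16.2: RVC ≥ 60% → 2% available; preferential 2%. → 2%.
Line D: fertiliser → 16.3; tablet form → 16.3.2; analytical-grade → 16.3.2.2. Scheduled 34%. Ferrule agreement on 16.3.1.1: 16.3.2.2 not covered. → 34%.
Sum: 13% + 27% + 2% + 34% = 76%.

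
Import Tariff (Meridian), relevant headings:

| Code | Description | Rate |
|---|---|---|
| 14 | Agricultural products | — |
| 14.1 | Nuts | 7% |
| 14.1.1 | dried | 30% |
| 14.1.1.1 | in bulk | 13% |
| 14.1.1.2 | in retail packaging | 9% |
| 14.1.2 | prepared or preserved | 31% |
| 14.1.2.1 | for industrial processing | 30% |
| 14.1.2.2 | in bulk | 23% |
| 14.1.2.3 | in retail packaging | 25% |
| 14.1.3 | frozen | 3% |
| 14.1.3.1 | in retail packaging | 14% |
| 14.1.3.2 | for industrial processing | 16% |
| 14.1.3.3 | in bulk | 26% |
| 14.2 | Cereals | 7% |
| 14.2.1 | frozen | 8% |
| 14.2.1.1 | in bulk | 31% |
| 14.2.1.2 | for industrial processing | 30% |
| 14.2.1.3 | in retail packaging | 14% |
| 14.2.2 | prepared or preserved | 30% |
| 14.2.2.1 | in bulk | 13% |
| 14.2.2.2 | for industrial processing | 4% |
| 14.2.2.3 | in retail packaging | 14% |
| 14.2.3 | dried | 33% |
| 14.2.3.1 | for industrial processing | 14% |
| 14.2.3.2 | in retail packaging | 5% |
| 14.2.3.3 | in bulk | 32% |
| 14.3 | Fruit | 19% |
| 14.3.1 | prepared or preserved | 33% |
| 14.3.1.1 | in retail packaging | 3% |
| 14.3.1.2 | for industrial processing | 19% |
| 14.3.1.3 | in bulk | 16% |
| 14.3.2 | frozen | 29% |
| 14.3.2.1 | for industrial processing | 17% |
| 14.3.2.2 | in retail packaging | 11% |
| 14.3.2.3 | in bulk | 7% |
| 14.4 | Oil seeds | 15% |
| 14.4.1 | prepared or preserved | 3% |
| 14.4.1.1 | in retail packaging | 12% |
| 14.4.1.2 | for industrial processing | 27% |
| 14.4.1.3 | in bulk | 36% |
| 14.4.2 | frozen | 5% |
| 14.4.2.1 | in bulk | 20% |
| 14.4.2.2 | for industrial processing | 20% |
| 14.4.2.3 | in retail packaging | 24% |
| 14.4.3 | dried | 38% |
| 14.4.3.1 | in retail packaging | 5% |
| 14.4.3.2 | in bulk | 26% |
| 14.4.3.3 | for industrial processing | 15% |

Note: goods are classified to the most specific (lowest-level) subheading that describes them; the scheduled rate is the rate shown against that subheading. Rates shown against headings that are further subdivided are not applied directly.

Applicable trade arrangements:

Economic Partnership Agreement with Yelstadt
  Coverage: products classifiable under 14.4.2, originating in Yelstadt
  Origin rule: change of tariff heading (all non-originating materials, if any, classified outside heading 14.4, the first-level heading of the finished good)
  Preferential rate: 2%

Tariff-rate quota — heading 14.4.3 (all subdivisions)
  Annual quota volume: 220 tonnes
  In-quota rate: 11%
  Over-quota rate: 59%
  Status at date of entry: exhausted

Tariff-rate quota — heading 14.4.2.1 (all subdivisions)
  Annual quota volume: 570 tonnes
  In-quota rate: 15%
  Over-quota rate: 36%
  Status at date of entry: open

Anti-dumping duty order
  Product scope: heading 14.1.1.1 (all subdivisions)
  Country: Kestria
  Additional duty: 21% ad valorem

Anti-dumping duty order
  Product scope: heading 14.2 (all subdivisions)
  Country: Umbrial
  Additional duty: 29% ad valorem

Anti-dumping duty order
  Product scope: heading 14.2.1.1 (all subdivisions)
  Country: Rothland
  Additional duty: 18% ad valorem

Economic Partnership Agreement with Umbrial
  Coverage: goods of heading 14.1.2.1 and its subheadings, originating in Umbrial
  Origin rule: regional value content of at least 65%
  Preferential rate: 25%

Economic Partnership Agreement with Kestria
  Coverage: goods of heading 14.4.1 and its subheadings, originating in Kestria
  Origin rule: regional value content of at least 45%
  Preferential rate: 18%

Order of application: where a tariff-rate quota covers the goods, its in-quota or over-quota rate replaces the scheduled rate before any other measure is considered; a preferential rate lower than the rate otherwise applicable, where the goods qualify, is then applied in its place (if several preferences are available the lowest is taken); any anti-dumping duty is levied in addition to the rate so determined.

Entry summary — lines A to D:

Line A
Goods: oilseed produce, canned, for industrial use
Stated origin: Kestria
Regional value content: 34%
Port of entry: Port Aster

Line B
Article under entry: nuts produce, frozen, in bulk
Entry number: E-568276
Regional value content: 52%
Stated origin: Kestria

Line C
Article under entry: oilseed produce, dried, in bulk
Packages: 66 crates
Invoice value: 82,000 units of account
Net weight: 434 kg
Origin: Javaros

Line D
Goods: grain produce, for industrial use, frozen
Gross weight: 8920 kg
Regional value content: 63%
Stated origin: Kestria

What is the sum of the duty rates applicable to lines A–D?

142%

Line A: oilseed → 14.4; canned → 14.4.1; for industrial use → 14.4.1.2. Scheduled 27%. Kestria agreement on 14.4.1: RVC < 45%. → 27%.
Line B: nuts → 14.1; frozen → 14.1.3; in bulk → 14.1.3.3. Scheduled 26%. Kestria agreement on 14.4.1: 14.1.3.3 not covered. → 26%.
Line C: oilseed → 14.4; dried → 14.4.3; in bulk → 14.4.3.2. Scheduled 26%. quota on 14.4.3 exhausted → over-quota 59%. → 59%.
Line D: grain → 14.2; frozen → 14.2.1; for industrial use → 14.2.1.2. Scheduled 30%. Kestria agreement on 14.4.1: 14.2.1.2 not covered. → 30%.
Sum: 27% + 26% + 59% + 30% = 142%.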